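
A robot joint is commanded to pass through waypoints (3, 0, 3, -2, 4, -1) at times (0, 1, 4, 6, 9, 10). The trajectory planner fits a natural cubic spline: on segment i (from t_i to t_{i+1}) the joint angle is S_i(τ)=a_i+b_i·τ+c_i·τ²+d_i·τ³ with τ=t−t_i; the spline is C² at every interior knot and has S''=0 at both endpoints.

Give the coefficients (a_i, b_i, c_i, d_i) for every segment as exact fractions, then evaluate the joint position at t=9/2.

Δ: Δ0=-3, Δ1=1, Δ2=-5/2, Δ3=2, Δ4=-5
row 1: diag=8, rhs=24; c'=3/8, d'=3
row 2: denom=10−3·3/8=71/8; d'=(-21−3·3)/(71/8)=-240/71
row 3: denom=10−2·16/71=678/71; d'=(27−2·-240/71)/(678/71)=799/226
row 4: denom=8−3·71/226=1595/226; d'=(-42−3·799/226)/(1595/226)=-11889/1595
back: M4=-11889/1595
back: M3=799/226−71/226·-11889/1595=9374/1595
back: M2=-240/71−16/71·9374/1595=-7504/1595
back: M1=3−3/8·-7504/1595=7599/1595
M: M0=0, M1=7599/1595, M2=-7504/1595, M3=9374/1595, M4=-11889/1595, M5=0
seg 0: a=3, c=M0/2=0, d=(M1−M0)/(6·1)=2533/3190, b=Δ0−h0·(2M0+M1)/6=-12103/3190
seg 1: a=0, c=M1/2=7599/3190, d=(M2−M1)/(6·3)=-1373/2610, b=Δ1−h1·(2M1+M2)/6=-2252/1595
seg 2: a=3, c=M2/2=-3752/1595, d=(M3−M2)/(6·2)=97/110, b=Δ2−h2·(2M2+M3)/6=-4219/3190
seg 3: a=-2, c=M3/2=4687/1595, d=(M4−M3)/(6·3)=-1933/2610, b=Δ3−h3·(2M3+M4)/6=-479/3190
seg 4: a=4, c=M4/2=-11889/3190, d=(M5−M4)/(6·1)=3963/3190, b=Δ4−h4·(2M4+M5)/6=-4012/1595
t_q=9/2 → seg 2, τ=1/2; S=3+-4219/3190·τ+-3752/1595·τ²+97/110·τ³=47489/25520

  seg 0: a=3 b=-12103/3190 c=0 d=2533/3190
  seg 1: a=0 b=-2252/1595 c=7599/3190 d=-1373/2610
  seg 2: a=3 b=-4219/3190 c=-3752/1595 d=97/110
  seg 3: a=-2 b=-479/3190 c=4687/1595 d=-1933/2610
  seg 4: a=4 b=-4012/1595 c=-11889/3190 d=3963/3190
S(9/2) = 47489/25520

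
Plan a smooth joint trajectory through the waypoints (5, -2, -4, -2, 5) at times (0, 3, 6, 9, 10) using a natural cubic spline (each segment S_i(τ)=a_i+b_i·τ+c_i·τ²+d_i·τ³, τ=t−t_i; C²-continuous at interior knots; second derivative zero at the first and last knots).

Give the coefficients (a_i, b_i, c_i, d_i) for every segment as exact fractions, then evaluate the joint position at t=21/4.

Δ: Δ0=-7/3, Δ1=-2/3, Δ2=2/3, Δ3=7
row 1: diag=12, rhs=10; c'=1/4, d'=5/6
row 2: denom=12−3·1/4=45/4; d'=(8−3·5/6)/(45/4)=22/45
row 3: denom=8−3·4/15=36/5; d'=(38−3·22/45)/(36/5)=137/27
back: M3=137/27
back: M2=22/45−4/15·137/27=-70/81
back: M1=5/6−1/4·-70/81=85/81
M: M0=0, M1=85/81, M2=-70/81, M3=137/27, M4=0
seg 0: a=5, c=M0/2=0, d=(M1−M0)/(6·3)=85/1458, b=Δ0−h0·(2M0+M1)/6=-463/162
seg 1: a=-2, c=M1/2=85/162, d=(M2−M1)/(6·3)=-155/1458, b=Δ1−h1·(2M1+M2)/6=-104/81
seg 2: a=-4, c=M2/2=-35/81, d=(M3−M2)/(6·3)=481/1458, b=Δ2−h2·(2M2+M3)/6=-163/162
seg 3: a=-2, c=M3/2=137/54, d=(M4−M3)/(6·1)=-137/162, b=Δ3−h3·(2M3+M4)/6=430/81
t_q=21/4 → seg 1, τ=9/4; S=-2+-104/81·τ+85/162·τ²+-155/1458·τ³=-3967/1152

  seg 0: a=5 b=-463/162 c=0 d=85/1458
  seg 1: a=-2 b=-104/81 c=85/162 d=-155/1458
  seg 2: a=-4 b=-163/162 c=-35/81 d=481/1458
  seg 3: a=-2 b=430/81 c=137/54 d=-137/162
S(21/4) = -3967/1152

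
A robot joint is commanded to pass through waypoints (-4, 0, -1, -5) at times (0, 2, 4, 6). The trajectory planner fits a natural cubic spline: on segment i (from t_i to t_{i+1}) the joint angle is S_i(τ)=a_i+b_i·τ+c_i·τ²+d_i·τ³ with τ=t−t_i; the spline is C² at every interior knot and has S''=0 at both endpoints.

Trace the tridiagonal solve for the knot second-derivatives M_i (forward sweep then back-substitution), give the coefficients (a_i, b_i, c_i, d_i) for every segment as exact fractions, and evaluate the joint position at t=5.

  seg 0: a=-4 b=77/30 c=0 d=-17/120
  seg 1: a=0 b=13/15 c=-17/20 d=1/12
  seg 2: a=-1 b=-23/15 c=-7/20 d=7/120
S(5) = -113/40

Δ: Δ0=2, Δ1=-1/2, Δ2=-2
row 1: diag=8, rhs=-15; c'=1/4, d'=-15/8
row 2: denom=8−2·1/4=15/2; d'=(-9−2·-15/8)/(15/2)=-7/10
back: M2=-7/10
back: M1=-15/8−1/4·-7/10=-17/10
M: M0=0, M1=-17/10, M2=-7/10, M3=0
seg 0: a=-4, c=M0/2=0, d=(M1−M0)/(6·2)=-17/120, b=Δ0−h0·(2M0+M1)/6=77/30
seg 1: a=0, c=M1/2=-17/20, d=(M2−M1)/(6·2)=1/12, b=Δ1−h1·(2M1+M2)/6=13/15
seg 2: a=-1, c=M2/2=-7/20, d=(M3−M2)/(6·2)=7/120, b=Δ2−h2·(2M2+M3)/6=-23/15
t_q=5 → seg 2, τ=1; S=-1+-23/15·τ+-7/20·τ²+7/120·τ³=-113/40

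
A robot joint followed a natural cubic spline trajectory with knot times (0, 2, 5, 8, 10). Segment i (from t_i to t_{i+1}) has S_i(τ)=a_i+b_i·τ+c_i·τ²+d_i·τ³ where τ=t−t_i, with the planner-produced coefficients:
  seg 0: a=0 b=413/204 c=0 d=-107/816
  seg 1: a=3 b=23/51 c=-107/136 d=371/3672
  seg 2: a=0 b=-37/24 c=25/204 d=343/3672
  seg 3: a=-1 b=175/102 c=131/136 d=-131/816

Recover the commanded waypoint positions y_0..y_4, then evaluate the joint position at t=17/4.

y_0=0 y_1=3 y_2=0 y_3=-1 y_4=5
S(17/4) = 10293/8704

y_0 = S_0(0) = a_0 = 0
y_1 = S_1(0) = a_1 = 3
y_2 = S_2(0) = a_2 = 0
y_3 = S_3(0) = a_3 = -1
y_4 = S_3(2) = 5
t_q=17/4 is in segment 1 (τ=9/4); S_1(τ)=10293/8704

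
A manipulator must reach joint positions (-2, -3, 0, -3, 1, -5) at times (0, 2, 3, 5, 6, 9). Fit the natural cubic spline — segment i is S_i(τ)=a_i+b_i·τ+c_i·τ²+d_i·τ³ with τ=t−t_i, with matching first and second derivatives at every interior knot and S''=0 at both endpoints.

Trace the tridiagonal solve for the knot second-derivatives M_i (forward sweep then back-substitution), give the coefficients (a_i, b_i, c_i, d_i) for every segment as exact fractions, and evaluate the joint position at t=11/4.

  seg 0: a=-2 b=-6199/2906 c=0 d=2373/5812
  seg 1: a=-3 b=8039/2906 c=7119/2906 d=-3220/1453
  seg 2: a=0 b=2957/2906 c=-12201/2906 d=8543/5812
  seg 3: a=-3 b=5411/2906 c=6714/1453 d=-7215/2906
  seg 4: a=1 b=5311/1453 c=-8217/2906 d=913/2906
S(11/4) = -22419/46496

Δ: Δ0=-1/2, Δ1=3, Δ2=-3/2, Δ3=4, Δ4=-2
row 1: diag=6, rhs=21; c'=1/6, d'=7/2
row 2: denom=6−1·1/6=35/6; d'=(-27−1·7/2)/(35/6)=-183/35
row 3: denom=6−2·12/35=186/35; d'=(33−2·-183/35)/(186/35)=507/62
row 4: denom=8−1·35/186=1453/186; d'=(-36−1·507/62)/(1453/186)=-8217/1453
back: M4=-8217/1453
back: M3=507/62−35/186·-8217/1453=13428/1453
back: M2=-183/35−12/35·13428/1453=-12201/1453
back: M1=7/2−1/6·-12201/1453=7119/1453
M: M0=0, M1=7119/1453, M2=-12201/1453, M3=13428/1453, M4=-8217/1453, M5=0
seg 0: a=-2, c=M0/2=0, d=(M1−M0)/(6·2)=2373/5812, b=Δ0−h0·(2M0+M1)/6=-6199/2906
seg 1: a=-3, c=M1/2=7119/2906, d=(M2−M1)/(6·1)=-3220/1453, b=Δ1−h1·(2M1+M2)/6=8039/2906
seg 2: a=0, c=M2/2=-12201/2906, d=(M3−M2)/(6·2)=8543/5812, b=Δ2−h2·(2M2+M3)/6=2957/2906
seg 3: a=-3, c=M3/2=6714/1453, d=(M4−M3)/(6·1)=-7215/2906, b=Δ3−h3·(2M3+M4)/6=5411/2906
seg 4: a=1, c=M4/2=-8217/2906, d=(M5−M4)/(6·3)=913/2906, b=Δ4−h4·(2M4+M5)/6=5311/1453
t_q=11/4 → seg 1, τ=3/4; S=-3+8039/2906·τ+7119/2906·τ²+-3220/1453·τ³=-22419/46496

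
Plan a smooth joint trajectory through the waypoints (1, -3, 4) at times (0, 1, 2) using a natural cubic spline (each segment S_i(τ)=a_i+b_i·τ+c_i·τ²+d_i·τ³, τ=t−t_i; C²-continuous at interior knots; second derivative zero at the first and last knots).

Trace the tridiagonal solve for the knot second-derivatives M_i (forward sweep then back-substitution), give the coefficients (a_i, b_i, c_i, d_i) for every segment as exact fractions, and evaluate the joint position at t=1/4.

Δ: Δ0=-4, Δ1=7
row 1: diag=4, rhs=66; c'=1/4, d'=33/2
back: M1=33/2
M: M0=0, M1=33/2, M2=0
seg 0: a=1, c=M0/2=0, d=(M1−M0)/(6·1)=11/4, b=Δ0−h0·(2M0+M1)/6=-27/4
seg 1: a=-3, c=M1/2=33/4, d=(M2−M1)/(6·1)=-11/4, b=Δ1−h1·(2M1+M2)/6=3/2
t_q=1/4 → seg 0, τ=1/4; S=1+-27/4·τ+0·τ²+11/4·τ³=-165/256

  seg 0: a=1 b=-27/4 c=0 d=11/4
  seg 1: a=-3 b=3/2 c=33/4 d=-11/4
S(1/4) = -165/256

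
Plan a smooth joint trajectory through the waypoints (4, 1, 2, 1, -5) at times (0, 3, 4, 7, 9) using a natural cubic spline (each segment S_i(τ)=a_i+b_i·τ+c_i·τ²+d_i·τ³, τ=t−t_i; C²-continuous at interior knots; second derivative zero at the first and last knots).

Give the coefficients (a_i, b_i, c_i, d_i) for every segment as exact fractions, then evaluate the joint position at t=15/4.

  seg 0: a=4 b=-500/279 c=0 d=221/2511
  seg 1: a=1 b=163/279 c=221/279 d=-35/93
  seg 2: a=2 b=290/279 c=-94/279 d=-101/2511
  seg 3: a=1 b=-577/279 c=-65/93 d=65/558
S(15/4) = 10267/5952

Δ: Δ0=-1, Δ1=1, Δ2=-1/3, Δ3=-3
row 1: diag=8, rhs=12; c'=1/8, d'=3/2
row 2: denom=8−1·1/8=63/8; d'=(-8−1·3/2)/(63/8)=-76/63
row 3: denom=10−3·8/21=62/7; d'=(-16−3·-76/63)/(62/7)=-130/93
back: M3=-130/93
back: M2=-76/63−8/21·-130/93=-188/279
back: M1=3/2−1/8·-188/279=442/279
M: M0=0, M1=442/279, M2=-188/279, M3=-130/93, M4=0
seg 0: a=4, c=M0/2=0, d=(M1−M0)/(6·3)=221/2511, b=Δ0−h0·(2M0+M1)/6=-500/279
seg 1: a=1, c=M1/2=221/279, d=(M2−M1)/(6·1)=-35/93, b=Δ1−h1·(2M1+M2)/6=163/279
seg 2: a=2, c=M2/2=-94/279, d=(M3−M2)/(6·3)=-101/2511, b=Δ2−h2·(2M2+M3)/6=290/279
seg 3: a=1, c=M3/2=-65/93, d=(M4−M3)/(6·2)=65/558, b=Δ3−h3·(2M3+M4)/6=-577/279
t_q=15/4 → seg 1, τ=3/4; S=1+163/279·τ+221/279·τ²+-35/93·τ³=10267/5952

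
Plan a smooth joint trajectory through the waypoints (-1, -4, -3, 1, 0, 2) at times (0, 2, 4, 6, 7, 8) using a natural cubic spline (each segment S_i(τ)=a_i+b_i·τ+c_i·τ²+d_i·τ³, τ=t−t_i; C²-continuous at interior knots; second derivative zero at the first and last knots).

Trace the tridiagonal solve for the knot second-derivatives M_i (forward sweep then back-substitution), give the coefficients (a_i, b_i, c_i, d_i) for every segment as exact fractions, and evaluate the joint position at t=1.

  seg 0: a=-1 b=-573/313 c=0 d=207/2504
  seg 1: a=-4 b=-525/626 c=621/1252 d=217/2504
  seg 2: a=-3 b=684/313 c=318/313 d=-347/626
  seg 3: a=1 b=-126/313 c=-723/313 d=536/313
  seg 4: a=0 b=36/313 c=885/313 d=-295/313
S(1) = -6881/2504

Δ: Δ0=-3/2, Δ1=1/2, Δ2=2, Δ3=-1, Δ4=2
row 1: diag=8, rhs=12; c'=1/4, d'=3/2
row 2: denom=8−2·1/4=15/2; d'=(9−2·3/2)/(15/2)=4/5
row 3: denom=6−2·4/15=82/15; d'=(-18−2·4/5)/(82/15)=-147/41
row 4: denom=4−1·15/82=313/82; d'=(18−1·-147/41)/(313/82)=1770/313
back: M4=1770/313
back: M3=-147/41−15/82·1770/313=-1446/313
back: M2=4/5−4/15·-1446/313=636/313
back: M1=3/2−1/4·636/313=621/626
M: M0=0, M1=621/626, M2=636/313, M3=-1446/313, M4=1770/313, M5=0
seg 0: a=-1, c=M0/2=0, d=(M1−M0)/(6·2)=207/2504, b=Δ0−h0·(2M0+M1)/6=-573/313
seg 1: a=-4, c=M1/2=621/1252, d=(M2−M1)/(6·2)=217/2504, b=Δ1−h1·(2M1+M2)/6=-525/626
seg 2: a=-3, c=M2/2=318/313, d=(M3−M2)/(6·2)=-347/626, b=Δ2−h2·(2M2+M3)/6=684/313
seg 3: a=1, c=M3/2=-723/313, d=(M4−M3)/(6·1)=536/313, b=Δ3−h3·(2M3+M4)/6=-126/313
seg 4: a=0, c=M4/2=885/313, d=(M5−M4)/(6·1)=-295/313, b=Δ4−h4·(2M4+M5)/6=36/313
t_q=1 → seg 0, τ=1; S=-1+-573/313·τ+0·τ²+207/2504·τ³=-6881/2504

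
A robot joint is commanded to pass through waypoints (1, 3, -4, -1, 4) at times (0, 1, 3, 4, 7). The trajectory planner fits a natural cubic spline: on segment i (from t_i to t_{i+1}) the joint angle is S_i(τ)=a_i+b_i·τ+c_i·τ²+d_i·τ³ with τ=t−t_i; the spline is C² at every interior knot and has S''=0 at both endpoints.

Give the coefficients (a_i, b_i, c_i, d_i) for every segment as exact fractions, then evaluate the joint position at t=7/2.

Δ: Δ0=2, Δ1=-7/2, Δ2=3, Δ3=5/3
row 1: diag=6, rhs=-33; c'=1/3, d'=-11/2
row 2: denom=6−2·1/3=16/3; d'=(39−2·-11/2)/(16/3)=75/8
row 3: denom=8−1·3/16=125/16; d'=(-8−1·75/8)/(125/16)=-278/125
back: M3=-278/125
back: M2=75/8−3/16·-278/125=1224/125
back: M1=-11/2−1/3·1224/125=-2191/250
M: M0=0, M1=-2191/250, M2=1224/125, M3=-278/125, M4=0
seg 0: a=1, c=M0/2=0, d=(M1−M0)/(6·1)=-2191/1500, b=Δ0−h0·(2M0+M1)/6=5191/1500
seg 1: a=3, c=M1/2=-2191/500, d=(M2−M1)/(6·2)=4639/3000, b=Δ1−h1·(2M1+M2)/6=-691/750
seg 2: a=-4, c=M2/2=612/125, d=(M3−M2)/(6·1)=-751/375, b=Δ2−h2·(2M2+M3)/6=8/75
seg 3: a=-1, c=M3/2=-139/125, d=(M4−M3)/(6·3)=139/1125, b=Δ3−h3·(2M3+M4)/6=1459/375
t_q=7/2 → seg 2, τ=1/2; S=-4+8/75·τ+612/125·τ²+-751/375·τ³=-2973/1000

  seg 0: a=1 b=5191/1500 c=0 d=-2191/1500
  seg 1: a=3 b=-691/750 c=-2191/500 d=4639/3000
  seg 2: a=-4 b=8/75 c=612/125 d=-751/375
  seg 3: a=-1 b=1459/375 c=-139/125 d=139/1125
S(7/2) = -2973/1000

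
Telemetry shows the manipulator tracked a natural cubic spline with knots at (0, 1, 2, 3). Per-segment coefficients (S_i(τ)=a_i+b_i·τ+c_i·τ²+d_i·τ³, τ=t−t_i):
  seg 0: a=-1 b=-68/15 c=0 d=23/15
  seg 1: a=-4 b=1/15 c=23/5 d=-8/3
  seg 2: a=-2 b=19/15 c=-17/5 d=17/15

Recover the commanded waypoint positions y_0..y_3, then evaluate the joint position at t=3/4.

y_0=-1 y_1=-4 y_2=-2 y_3=-3
S(3/4) = -1201/320

y_0 = S_0(0) = a_0 = -1
y_1 = S_1(0) = a_1 = -4
y_2 = S_2(0) = a_2 = -2
y_3 = S_2(1) = -3
t_q=3/4 is in segment 0 (τ=3/4); S_0(τ)=-1201/320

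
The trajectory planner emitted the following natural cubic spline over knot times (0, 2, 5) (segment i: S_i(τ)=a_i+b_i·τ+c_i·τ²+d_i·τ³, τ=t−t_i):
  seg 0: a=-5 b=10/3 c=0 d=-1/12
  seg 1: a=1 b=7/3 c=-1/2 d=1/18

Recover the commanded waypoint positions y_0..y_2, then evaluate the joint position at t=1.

y_0 = S_0(0) = a_0 = -5
y_1 = S_1(0) = a_1 = 1
y_2 = S_1(3) = 5
t_q=1 is in segment 0 (τ=1); S_0(τ)=-7/4

y_0=-5 y_1=1 y_2=5
S(1) = -7/4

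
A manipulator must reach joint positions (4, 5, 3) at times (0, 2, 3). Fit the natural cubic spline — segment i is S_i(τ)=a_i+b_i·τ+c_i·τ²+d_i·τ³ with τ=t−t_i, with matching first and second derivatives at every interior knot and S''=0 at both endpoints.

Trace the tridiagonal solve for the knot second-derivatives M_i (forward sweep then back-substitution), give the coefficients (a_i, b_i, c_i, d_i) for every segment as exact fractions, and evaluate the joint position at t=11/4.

Δ: Δ0=1/2, Δ1=-2
row 1: diag=6, rhs=-15; c'=1/6, d'=-5/2
back: M1=-5/2
M: M0=0, M1=-5/2, M2=0
seg 0: a=4, c=M0/2=0, d=(M1−M0)/(6·2)=-5/24, b=Δ0−h0·(2M0+M1)/6=4/3
seg 1: a=5, c=M1/2=-5/4, d=(M2−M1)/(6·1)=5/12, b=Δ1−h1·(2M1+M2)/6=-7/6
t_q=11/4 → seg 1, τ=3/4; S=5+-7/6·τ+-5/4·τ²+5/12·τ³=921/256

  seg 0: a=4 b=4/3 c=0 d=-5/24
  seg 1: a=5 b=-7/6 c=-5/4 d=5/12
S(11/4) = 921/256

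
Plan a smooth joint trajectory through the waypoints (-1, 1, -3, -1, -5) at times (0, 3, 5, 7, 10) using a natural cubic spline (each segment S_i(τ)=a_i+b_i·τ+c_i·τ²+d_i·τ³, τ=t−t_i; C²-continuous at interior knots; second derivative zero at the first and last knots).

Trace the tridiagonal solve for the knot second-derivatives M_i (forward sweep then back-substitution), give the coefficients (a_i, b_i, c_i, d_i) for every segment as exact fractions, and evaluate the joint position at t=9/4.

  seg 0: a=-1 b=9/5 c=0 d=-17/135
  seg 1: a=1 b=-8/5 c=-17/15 d=7/15
  seg 2: a=-3 b=-8/15 c=5/3 d=-9/20
  seg 3: a=-1 b=11/15 c=-31/30 d=31/270
S(9/4) = 517/320

Δ: Δ0=2/3, Δ1=-2, Δ2=1, Δ3=-4/3
row 1: diag=10, rhs=-16; c'=1/5, d'=-8/5
row 2: denom=8−2·1/5=38/5; d'=(18−2·-8/5)/(38/5)=53/19
row 3: denom=10−2·5/19=180/19; d'=(-14−2·53/19)/(180/19)=-31/15
back: M3=-31/15
back: M2=53/19−5/19·-31/15=10/3
back: M1=-8/5−1/5·10/3=-34/15
M: M0=0, M1=-34/15, M2=10/3, M3=-31/15, M4=0
seg 0: a=-1, c=M0/2=0, d=(M1−M0)/(6·3)=-17/135, b=Δ0−h0·(2M0+M1)/6=9/5
seg 1: a=1, c=M1/2=-17/15, d=(M2−M1)/(6·2)=7/15, b=Δ1−h1·(2M1+M2)/6=-8/5
seg 2: a=-3, c=M2/2=5/3, d=(M3−M2)/(6·2)=-9/20, b=Δ2−h2·(2M2+M3)/6=-8/15
seg 3: a=-1, c=M3/2=-31/30, d=(M4−M3)/(6·3)=31/270, b=Δ3−h3·(2M3+M4)/6=11/15
t_q=9/4 → seg 0, τ=9/4; S=-1+9/5·τ+0·τ²+-17/135·τ³=517/320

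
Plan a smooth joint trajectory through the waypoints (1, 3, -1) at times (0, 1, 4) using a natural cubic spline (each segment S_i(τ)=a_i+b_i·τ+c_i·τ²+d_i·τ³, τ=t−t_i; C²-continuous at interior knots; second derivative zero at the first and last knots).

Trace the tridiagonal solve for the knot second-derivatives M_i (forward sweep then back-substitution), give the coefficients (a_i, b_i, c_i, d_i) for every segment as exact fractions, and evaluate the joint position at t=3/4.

  seg 0: a=1 b=29/12 c=0 d=-5/12
  seg 1: a=3 b=7/6 c=-5/4 d=5/36
S(3/4) = 675/256

Δ: Δ0=2, Δ1=-4/3
row 1: diag=8, rhs=-20; c'=3/8, d'=-5/2
back: M1=-5/2
M: M0=0, M1=-5/2, M2=0
seg 0: a=1, c=M0/2=0, d=(M1−M0)/(6·1)=-5/12, b=Δ0−h0·(2M0+M1)/6=29/12
seg 1: a=3, c=M1/2=-5/4, d=(M2−M1)/(6·3)=5/36, b=Δ1−h1·(2M1+M2)/6=7/6
t_q=3/4 → seg 0, τ=3/4; S=1+29/12·τ+0·τ²+-5/12·τ³=675/256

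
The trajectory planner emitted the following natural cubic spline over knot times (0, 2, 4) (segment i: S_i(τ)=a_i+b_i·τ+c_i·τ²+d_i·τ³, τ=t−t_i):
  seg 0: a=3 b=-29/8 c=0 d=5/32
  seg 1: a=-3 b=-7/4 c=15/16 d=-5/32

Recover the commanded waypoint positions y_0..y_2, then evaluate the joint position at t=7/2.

y_0=3 y_1=-3 y_2=-4
S(7/2) = -1035/256

y_0 = S_0(0) = a_0 = 3
y_1 = S_1(0) = a_1 = -3
y_2 = S_1(2) = -4
t_q=7/2 is in segment 1 (τ=3/2); S_1(τ)=-1035/256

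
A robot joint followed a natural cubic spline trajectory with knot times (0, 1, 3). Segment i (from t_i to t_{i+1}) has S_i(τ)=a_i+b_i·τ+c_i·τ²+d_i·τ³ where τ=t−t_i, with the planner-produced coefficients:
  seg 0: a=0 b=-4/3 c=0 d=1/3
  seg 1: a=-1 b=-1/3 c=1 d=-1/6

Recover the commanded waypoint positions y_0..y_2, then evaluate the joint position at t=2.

y_0 = S_0(0) = a_0 = 0
y_1 = S_1(0) = a_1 = -1
y_2 = S_1(2) = 1
t_q=2 is in segment 1 (τ=1); S_1(τ)=-1/2

y_0=0 y_1=-1 y_2=1
S(2) = -1/2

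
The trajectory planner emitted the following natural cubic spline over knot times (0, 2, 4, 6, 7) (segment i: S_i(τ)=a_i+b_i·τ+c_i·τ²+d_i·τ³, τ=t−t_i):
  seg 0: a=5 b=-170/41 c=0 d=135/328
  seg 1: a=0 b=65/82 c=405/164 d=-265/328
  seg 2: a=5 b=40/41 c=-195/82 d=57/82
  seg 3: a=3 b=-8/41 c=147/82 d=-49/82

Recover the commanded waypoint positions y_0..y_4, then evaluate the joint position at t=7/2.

y_0=5 y_1=0 y_2=5 y_3=3 y_4=4
S(7/2) = 10545/2624

y_0 = S_0(0) = a_0 = 5
y_1 = S_1(0) = a_1 = 0
y_2 = S_2(0) = a_2 = 5
y_3 = S_3(0) = a_3 = 3
y_4 = S_3(1) = 4
t_q=7/2 is in segment 1 (τ=3/2); S_1(τ)=10545/2624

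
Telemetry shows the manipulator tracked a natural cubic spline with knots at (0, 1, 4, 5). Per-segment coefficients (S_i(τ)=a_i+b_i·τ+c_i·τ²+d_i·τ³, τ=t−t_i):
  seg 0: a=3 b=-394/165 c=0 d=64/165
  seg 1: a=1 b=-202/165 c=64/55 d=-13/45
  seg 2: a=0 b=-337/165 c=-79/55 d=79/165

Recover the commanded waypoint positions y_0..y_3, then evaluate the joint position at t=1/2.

y_0 = S_0(0) = a_0 = 3
y_1 = S_1(0) = a_1 = 1
y_2 = S_2(0) = a_2 = 0
y_3 = S_2(1) = -3
t_q=1/2 is in segment 0 (τ=1/2); S_0(τ)=102/55

y_0=3 y_1=1 y_2=0 y_3=-3
S(1/2) = 102/55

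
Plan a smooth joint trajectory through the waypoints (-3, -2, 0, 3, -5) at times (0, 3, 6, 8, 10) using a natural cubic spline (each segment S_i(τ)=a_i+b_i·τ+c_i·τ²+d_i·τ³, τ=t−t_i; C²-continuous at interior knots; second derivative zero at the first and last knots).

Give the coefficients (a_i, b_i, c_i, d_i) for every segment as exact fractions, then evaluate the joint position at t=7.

Δ: Δ0=1/3, Δ1=2/3, Δ2=3/2, Δ3=-4
row 1: diag=12, rhs=2; c'=1/4, d'=1/6
row 2: denom=10−3·1/4=37/4; d'=(5−3·1/6)/(37/4)=18/37
row 3: denom=8−2·8/37=280/37; d'=(-33−2·18/37)/(280/37)=-1257/280
back: M3=-1257/280
back: M2=18/37−8/37·-1257/280=51/35
back: M1=1/6−1/4·51/35=-83/420
M: M0=0, M1=-83/420, M2=51/35, M3=-1257/280, M4=0
seg 0: a=-3, c=M0/2=0, d=(M1−M0)/(6·3)=-83/7560, b=Δ0−h0·(2M0+M1)/6=121/280
seg 1: a=-2, c=M1/2=-83/840, d=(M2−M1)/(6·3)=139/1512, b=Δ1−h1·(2M1+M2)/6=19/140
seg 2: a=0, c=M2/2=51/70, d=(M3−M2)/(6·2)=-111/224, b=Δ2−h2·(2M2+M3)/6=81/40
seg 3: a=3, c=M3/2=-1257/560, d=(M4−M3)/(6·2)=419/1120, b=Δ3−h3·(2M3+M4)/6=-141/140
t_q=7 → seg 2, τ=1; S=0+81/40·τ+51/70·τ²+-111/224·τ³=2529/1120

  seg 0: a=-3 b=121/280 c=0 d=-83/7560
  seg 1: a=-2 b=19/140 c=-83/840 d=139/1512
  seg 2: a=0 b=81/40 c=51/70 d=-111/224
  seg 3: a=3 b=-141/140 c=-1257/560 d=419/1120
S(7) = 2529/1120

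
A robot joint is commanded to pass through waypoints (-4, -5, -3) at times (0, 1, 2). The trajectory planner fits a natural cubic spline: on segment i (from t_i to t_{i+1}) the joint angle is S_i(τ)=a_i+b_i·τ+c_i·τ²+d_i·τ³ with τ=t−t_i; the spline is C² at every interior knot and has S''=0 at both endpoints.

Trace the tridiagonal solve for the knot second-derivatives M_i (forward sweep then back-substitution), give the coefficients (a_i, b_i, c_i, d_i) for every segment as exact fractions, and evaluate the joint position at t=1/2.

Δ: Δ0=-1, Δ1=2
row 1: diag=4, rhs=18; c'=1/4, d'=9/2
back: M1=9/2
M: M0=0, M1=9/2, M2=0
seg 0: a=-4, c=M0/2=0, d=(M1−M0)/(6·1)=3/4, b=Δ0−h0·(2M0+M1)/6=-7/4
seg 1: a=-5, c=M1/2=9/4, d=(M2−M1)/(6·1)=-3/4, b=Δ1−h1·(2M1+M2)/6=1/2
t_q=1/2 → seg 0, τ=1/2; S=-4+-7/4·τ+0·τ²+3/4·τ³=-153/32

  seg 0: a=-4 b=-7/4 c=0 d=3/4
  seg 1: a=-5 b=1/2 c=9/4 d=-3/4
S(1/2) = -153/32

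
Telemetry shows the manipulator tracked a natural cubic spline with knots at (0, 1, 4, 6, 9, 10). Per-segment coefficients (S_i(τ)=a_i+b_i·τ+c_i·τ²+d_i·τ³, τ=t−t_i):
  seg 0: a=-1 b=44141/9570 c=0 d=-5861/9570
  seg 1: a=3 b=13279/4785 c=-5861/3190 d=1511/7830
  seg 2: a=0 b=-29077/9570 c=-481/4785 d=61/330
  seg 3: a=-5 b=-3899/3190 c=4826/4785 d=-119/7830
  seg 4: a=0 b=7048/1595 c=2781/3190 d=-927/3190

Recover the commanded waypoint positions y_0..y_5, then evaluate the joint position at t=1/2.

y_0=-1 y_1=3 y_2=0 y_3=-5 y_4=0 y_5=5
S(1/2) = 31381/25520

y_0 = S_0(0) = a_0 = -1
y_1 = S_1(0) = a_1 = 3
y_2 = S_2(0) = a_2 = 0
y_3 = S_3(0) = a_3 = -5
y_4 = S_4(0) = a_4 = 0
y_5 = S_4(1) = 5
t_q=1/2 is in segment 0 (τ=1/2); S_0(τ)=31381/25520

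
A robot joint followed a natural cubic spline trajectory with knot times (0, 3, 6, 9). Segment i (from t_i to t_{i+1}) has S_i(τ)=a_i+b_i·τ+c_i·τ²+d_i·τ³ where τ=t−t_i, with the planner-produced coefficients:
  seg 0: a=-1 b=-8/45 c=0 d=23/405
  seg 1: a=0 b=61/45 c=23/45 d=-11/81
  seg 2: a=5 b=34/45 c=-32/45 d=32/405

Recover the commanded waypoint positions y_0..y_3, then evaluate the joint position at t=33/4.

y_0=-1 y_1=0 y_2=5 y_3=3
S(33/4) = 4

y_0 = S_0(0) = a_0 = -1
y_1 = S_1(0) = a_1 = 0
y_2 = S_2(0) = a_2 = 5
y_3 = S_2(3) = 3
t_q=33/4 is in segment 2 (τ=9/4); S_2(τ)=4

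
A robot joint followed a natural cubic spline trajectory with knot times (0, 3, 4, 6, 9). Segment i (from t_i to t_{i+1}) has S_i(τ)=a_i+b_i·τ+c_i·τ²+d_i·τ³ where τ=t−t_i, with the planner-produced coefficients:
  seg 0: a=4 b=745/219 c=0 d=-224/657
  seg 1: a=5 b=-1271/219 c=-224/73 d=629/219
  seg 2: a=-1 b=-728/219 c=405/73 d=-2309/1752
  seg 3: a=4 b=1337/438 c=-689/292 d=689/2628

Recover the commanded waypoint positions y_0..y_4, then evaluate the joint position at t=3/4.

y_0=4 y_1=5 y_2=-1 y_3=4 y_4=-1
S(3/4) = 1871/292

y_0 = S_0(0) = a_0 = 4
y_1 = S_1(0) = a_1 = 5
y_2 = S_2(0) = a_2 = -1
y_3 = S_3(0) = a_3 = 4
y_4 = S_3(3) = -1
t_q=3/4 is in segment 0 (τ=3/4); S_0(τ)=1871/292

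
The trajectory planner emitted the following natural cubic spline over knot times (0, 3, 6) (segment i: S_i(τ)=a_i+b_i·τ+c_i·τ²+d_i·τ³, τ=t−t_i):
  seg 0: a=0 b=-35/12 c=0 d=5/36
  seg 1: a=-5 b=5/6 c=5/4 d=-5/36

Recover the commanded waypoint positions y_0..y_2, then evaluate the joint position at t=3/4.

y_0 = S_0(0) = a_0 = 0
y_1 = S_1(0) = a_1 = -5
y_2 = S_1(3) = 5
t_q=3/4 is in segment 0 (τ=3/4); S_0(τ)=-545/256

y_0=0 y_1=-5 y_2=5
S(3/4) = -545/256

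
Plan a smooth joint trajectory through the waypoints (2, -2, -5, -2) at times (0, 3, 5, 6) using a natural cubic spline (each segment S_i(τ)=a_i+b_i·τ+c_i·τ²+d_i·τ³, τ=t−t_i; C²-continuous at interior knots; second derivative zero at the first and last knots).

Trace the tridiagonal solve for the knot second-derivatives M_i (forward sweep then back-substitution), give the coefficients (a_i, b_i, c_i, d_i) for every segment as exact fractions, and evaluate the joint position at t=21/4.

  seg 0: a=2 b=-67/84 c=0 d=-5/84
  seg 1: a=-2 b=-101/42 c=-15/28 d=83/168
  seg 2: a=-5 b=29/21 c=17/7 d=-17/21
S(21/4) = -289/64

Δ: Δ0=-4/3, Δ1=-3/2, Δ2=3
row 1: diag=10, rhs=-1; c'=1/5, d'=-1/10
row 2: denom=6−2·1/5=28/5; d'=(27−2·-1/10)/(28/5)=34/7
back: M2=34/7
back: M1=-1/10−1/5·34/7=-15/14
M: M0=0, M1=-15/14, M2=34/7, M3=0
seg 0: a=2, c=M0/2=0, d=(M1−M0)/(6·3)=-5/84, b=Δ0−h0·(2M0+M1)/6=-67/84
seg 1: a=-2, c=M1/2=-15/28, d=(M2−M1)/(6·2)=83/168, b=Δ1−h1·(2M1+M2)/6=-101/42
seg 2: a=-5, c=M2/2=17/7, d=(M3−M2)/(6·1)=-17/21, b=Δ2−h2·(2M2+M3)/6=29/21
t_q=21/4 → seg 2, τ=1/4; S=-5+29/21·τ+17/7·τ²+-17/21·τ³=-289/64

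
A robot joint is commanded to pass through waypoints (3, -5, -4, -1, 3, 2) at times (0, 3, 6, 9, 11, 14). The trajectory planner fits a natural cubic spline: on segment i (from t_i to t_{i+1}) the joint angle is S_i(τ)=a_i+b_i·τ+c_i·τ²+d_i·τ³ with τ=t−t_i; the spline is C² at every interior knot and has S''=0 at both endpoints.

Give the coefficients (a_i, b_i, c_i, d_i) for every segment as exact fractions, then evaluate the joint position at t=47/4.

  seg 0: a=3 b=-2281/660 c=0 d=521/5940
  seg 1: a=-5 b=-359/330 c=521/660 d=-125/1188
  seg 2: a=-4 b=533/660 c=-26/165 d=439/5940
  seg 3: a=-1 b=613/330 c=67/132 d=-12/55
  seg 4: a=3 b=419/330 c=-529/660 d=529/5940
S(47/4) = 49829/14080

Δ: Δ0=-8/3, Δ1=1/3, Δ2=1, Δ3=2, Δ4=-1/3
row 1: diag=12, rhs=18; c'=1/4, d'=3/2
row 2: denom=12−3·1/4=45/4; d'=(4−3·3/2)/(45/4)=-2/45
row 3: denom=10−3·4/15=46/5; d'=(6−3·-2/45)/(46/5)=2/3
row 4: denom=10−2·5/23=220/23; d'=(-14−2·2/3)/(220/23)=-529/330
back: M4=-529/330
back: M3=2/3−5/23·-529/330=67/66
back: M2=-2/45−4/15·67/66=-52/165
back: M1=3/2−1/4·-52/165=521/330
M: M0=0, M1=521/330, M2=-52/165, M3=67/66, M4=-529/330, M5=0
seg 0: a=3, c=M0/2=0, d=(M1−M0)/(6·3)=521/5940, b=Δ0−h0·(2M0+M1)/6=-2281/660
seg 1: a=-5, c=M1/2=521/660, d=(M2−M1)/(6·3)=-125/1188, b=Δ1−h1·(2M1+M2)/6=-359/330
seg 2: a=-4, c=M2/2=-26/165, d=(M3−M2)/(6·3)=439/5940, b=Δ2−h2·(2M2+M3)/6=533/660
seg 3: a=-1, c=M3/2=67/132, d=(M4−M3)/(6·2)=-12/55, b=Δ3−h3·(2M3+M4)/6=613/330
seg 4: a=3, c=M4/2=-529/660, d=(M5−M4)/(6·3)=529/5940, b=Δ4−h4·(2M4+M5)/6=419/330
t_q=47/4 → seg 4, τ=3/4; S=3+419/330·τ+-529/660·τ²+529/5940·τ³=49829/14080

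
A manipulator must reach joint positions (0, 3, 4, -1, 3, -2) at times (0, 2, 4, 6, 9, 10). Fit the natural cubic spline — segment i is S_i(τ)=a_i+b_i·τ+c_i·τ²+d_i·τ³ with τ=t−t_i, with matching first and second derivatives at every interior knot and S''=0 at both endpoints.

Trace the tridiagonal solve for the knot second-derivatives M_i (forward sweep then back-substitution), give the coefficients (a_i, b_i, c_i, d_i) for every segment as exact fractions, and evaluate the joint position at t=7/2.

Δ: Δ0=3/2, Δ1=1/2, Δ2=-5/2, Δ3=4/3, Δ4=-5
row 1: diag=8, rhs=-6; c'=1/4, d'=-3/4
row 2: denom=8−2·1/4=15/2; d'=(-18−2·-3/4)/(15/2)=-11/5
row 3: denom=10−2·4/15=142/15; d'=(23−2·-11/5)/(142/15)=411/142
row 4: denom=8−3·45/142=1001/142; d'=(-38−3·411/142)/(1001/142)=-947/143
back: M4=-947/143
back: M3=411/142−45/142·-947/143=714/143
back: M2=-11/5−4/15·714/143=-505/143
back: M1=-3/4−1/4·-505/143=19/143
M: M0=0, M1=19/143, M2=-505/143, M3=714/143, M4=-947/143, M5=0
seg 0: a=0, c=M0/2=0, d=(M1−M0)/(6·2)=19/1716, b=Δ0−h0·(2M0+M1)/6=1249/858
seg 1: a=3, c=M1/2=19/286, d=(M2−M1)/(6·2)=-131/429, b=Δ1−h1·(2M1+M2)/6=1363/858
seg 2: a=4, c=M2/2=-505/286, d=(M3−M2)/(6·2)=1219/1716, b=Δ2−h2·(2M2+M3)/6=-1553/858
seg 3: a=-1, c=M3/2=357/143, d=(M4−M3)/(6·3)=-151/234, b=Δ3−h3·(2M3+M4)/6=-23/66
seg 4: a=3, c=M4/2=-947/286, d=(M5−M4)/(6·1)=947/858, b=Δ4−h4·(2M4+M5)/6=-1198/429
t_q=7/2 → seg 1, τ=3/2; S=3+1363/858·τ+19/286·τ²+-131/429·τ³=2575/572

  seg 0: a=0 b=1249/858 c=0 d=19/1716
  seg 1: a=3 b=1363/858 c=19/286 d=-131/429
  seg 2: a=4 b=-1553/858 c=-505/286 d=1219/1716
  seg 3: a=-1 b=-23/66 c=357/143 d=-151/234
  seg 4: a=3 b=-1198/429 c=-947/286 d=947/858
S(7/2) = 2575/572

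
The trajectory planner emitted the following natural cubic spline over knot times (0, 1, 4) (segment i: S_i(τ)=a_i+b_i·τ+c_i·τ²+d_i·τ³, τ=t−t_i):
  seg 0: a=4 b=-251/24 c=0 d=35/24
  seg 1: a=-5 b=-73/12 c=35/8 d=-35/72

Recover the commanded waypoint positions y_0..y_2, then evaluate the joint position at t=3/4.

y_0 = S_0(0) = a_0 = 4
y_1 = S_1(0) = a_1 = -5
y_2 = S_1(3) = 3
t_q=3/4 is in segment 0 (τ=3/4); S_0(τ)=-1653/512

y_0=4 y_1=-5 y_2=3
S(3/4) = -1653/512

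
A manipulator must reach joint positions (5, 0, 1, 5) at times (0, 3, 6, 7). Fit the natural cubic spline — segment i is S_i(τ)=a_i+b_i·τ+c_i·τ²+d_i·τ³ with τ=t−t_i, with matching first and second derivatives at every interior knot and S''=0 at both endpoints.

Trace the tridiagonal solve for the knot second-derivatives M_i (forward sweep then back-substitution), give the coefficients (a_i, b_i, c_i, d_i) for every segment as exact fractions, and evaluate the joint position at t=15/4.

Δ: Δ0=-5/3, Δ1=1/3, Δ2=4
row 1: diag=12, rhs=12; c'=1/4, d'=1
row 2: denom=8−3·1/4=29/4; d'=(22−3·1)/(29/4)=76/29
back: M2=76/29
back: M1=1−1/4·76/29=10/29
M: M0=0, M1=10/29, M2=76/29, M3=0
seg 0: a=5, c=M0/2=0, d=(M1−M0)/(6·3)=5/261, b=Δ0−h0·(2M0+M1)/6=-160/87
seg 1: a=0, c=M1/2=5/29, d=(M2−M1)/(6·3)=11/87, b=Δ1−h1·(2M1+M2)/6=-115/87
seg 2: a=1, c=M2/2=38/29, d=(M3−M2)/(6·1)=-38/87, b=Δ2−h2·(2M2+M3)/6=272/87
t_q=15/4 → seg 1, τ=3/4; S=0+-115/87·τ+5/29·τ²+11/87·τ³=-1561/1856

  seg 0: a=5 b=-160/87 c=0 d=5/261
  seg 1: a=0 b=-115/87 c=5/29 d=11/87
  seg 2: a=1 b=272/87 c=38/29 d=-38/87
S(15/4) = -1561/1856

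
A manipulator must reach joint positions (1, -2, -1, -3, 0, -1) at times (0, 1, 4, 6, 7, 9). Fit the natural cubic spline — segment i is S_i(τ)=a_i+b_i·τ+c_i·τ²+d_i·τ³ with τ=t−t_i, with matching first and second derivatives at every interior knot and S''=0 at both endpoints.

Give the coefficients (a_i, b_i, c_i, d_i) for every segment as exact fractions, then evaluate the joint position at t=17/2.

Δ: Δ0=-3, Δ1=1/3, Δ2=-1, Δ3=3, Δ4=-1/2
row 1: diag=8, rhs=20; c'=3/8, d'=5/2
row 2: denom=10−3·3/8=71/8; d'=(-8−3·5/2)/(71/8)=-124/71
row 3: denom=6−2·16/71=394/71; d'=(24−2·-124/71)/(394/71)=976/197
row 4: denom=6−1·71/394=2293/394; d'=(-21−1·976/197)/(2293/394)=-10226/2293
back: M4=-10226/2293
back: M3=976/197−71/394·-10226/2293=13203/2293
back: M2=-124/71−16/71·13203/2293=-6980/2293
back: M1=5/2−3/8·-6980/2293=8350/2293
M: M0=0, M1=8350/2293, M2=-6980/2293, M3=13203/2293, M4=-10226/2293, M5=0
seg 0: a=1, c=M0/2=0, d=(M1−M0)/(6·1)=4175/6879, b=Δ0−h0·(2M0+M1)/6=-24812/6879
seg 1: a=-2, c=M1/2=4175/2293, d=(M2−M1)/(6·3)=-2555/6879, b=Δ1−h1·(2M1+M2)/6=-12287/6879
seg 2: a=-1, c=M2/2=-3490/2293, d=(M3−M2)/(6·2)=20183/27516, b=Δ2−h2·(2M2+M3)/6=-6122/6879
seg 3: a=-3, c=M3/2=13203/4586, d=(M4−M3)/(6·1)=-23429/13758, b=Δ3−h3·(2M3+M4)/6=12547/6879
seg 4: a=0, c=M4/2=-5113/2293, d=(M5−M4)/(6·2)=5113/13758, b=Δ4−h4·(2M4+M5)/6=34025/13758
t_q=17/2 → seg 4, τ=3/2; S=0+34025/13758·τ+-5113/2293·τ²+5113/13758·τ³=-1951/36688

  seg 0: a=1 b=-24812/6879 c=0 d=4175/6879
  seg 1: a=-2 b=-12287/6879 c=4175/2293 d=-2555/6879
  seg 2: a=-1 b=-6122/6879 c=-3490/2293 d=20183/27516
  seg 3: a=-3 b=12547/6879 c=13203/4586 d=-23429/13758
  seg 4: a=0 b=34025/13758 c=-5113/2293 d=5113/13758
S(17/2) = -1951/36688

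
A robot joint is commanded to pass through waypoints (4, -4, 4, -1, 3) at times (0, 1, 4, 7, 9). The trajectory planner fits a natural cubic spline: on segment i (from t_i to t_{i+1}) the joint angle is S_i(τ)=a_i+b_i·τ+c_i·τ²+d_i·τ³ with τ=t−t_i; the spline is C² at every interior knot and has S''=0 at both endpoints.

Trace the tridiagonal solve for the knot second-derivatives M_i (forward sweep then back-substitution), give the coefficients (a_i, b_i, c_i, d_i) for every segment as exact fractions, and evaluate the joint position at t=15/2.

Δ: Δ0=-8, Δ1=8/3, Δ2=-5/3, Δ3=2
row 1: diag=8, rhs=64; c'=3/8, d'=8
row 2: denom=12−3·3/8=87/8; d'=(-26−3·8)/(87/8)=-400/87
row 3: denom=10−3·8/29=266/29; d'=(22−3·-400/87)/(266/29)=519/133
back: M3=519/133
back: M2=-400/87−8/29·519/133=-2264/399
back: M1=8−3/8·-2264/399=1347/133
M: M0=0, M1=1347/133, M2=-2264/399, M3=519/133, M4=0
seg 0: a=4, c=M0/2=0, d=(M1−M0)/(6·1)=449/266, b=Δ0−h0·(2M0+M1)/6=-2577/266
seg 1: a=-4, c=M1/2=1347/266, d=(M2−M1)/(6·3)=-6305/7182, b=Δ1−h1·(2M1+M2)/6=-615/133
seg 2: a=4, c=M2/2=-1132/399, d=(M3−M2)/(6·3)=3821/7182, b=Δ2−h2·(2M2+M3)/6=547/266
seg 3: a=-1, c=M3/2=519/266, d=(M4−M3)/(6·2)=-173/532, b=Δ3−h3·(2M3+M4)/6=-80/133
t_q=15/2 → seg 3, τ=1/2; S=-1+-80/133·τ+519/266·τ²+-173/532·τ³=-519/608

  seg 0: a=4 b=-2577/266 c=0 d=449/266
  seg 1: a=-4 b=-615/133 c=1347/266 d=-6305/7182
  seg 2: a=4 b=547/266 c=-1132/399 d=3821/7182
  seg 3: a=-1 b=-80/133 c=519/266 d=-173/532
S(15/2) = -519/608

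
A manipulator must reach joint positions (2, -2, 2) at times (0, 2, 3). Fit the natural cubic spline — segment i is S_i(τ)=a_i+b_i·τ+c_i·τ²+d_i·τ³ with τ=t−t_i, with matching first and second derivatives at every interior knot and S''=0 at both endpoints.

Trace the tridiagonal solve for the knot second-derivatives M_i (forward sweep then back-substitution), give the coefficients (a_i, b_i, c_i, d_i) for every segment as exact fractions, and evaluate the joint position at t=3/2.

  seg 0: a=2 b=-4 c=0 d=1/2
  seg 1: a=-2 b=2 c=3 d=-1
S(3/2) = -37/16

Δ: Δ0=-2, Δ1=4
row 1: diag=6, rhs=36; c'=1/6, d'=6
back: M1=6
M: M0=0, M1=6, M2=0
seg 0: a=2, c=M0/2=0, d=(M1−M0)/(6·2)=1/2, b=Δ0−h0·(2M0+M1)/6=-4
seg 1: a=-2, c=M1/2=3, d=(M2−M1)/(6·1)=-1, b=Δ1−h1·(2M1+M2)/6=2
t_q=3/2 → seg 0, τ=3/2; S=2+-4·τ+0·τ²+1/2·τ³=-37/16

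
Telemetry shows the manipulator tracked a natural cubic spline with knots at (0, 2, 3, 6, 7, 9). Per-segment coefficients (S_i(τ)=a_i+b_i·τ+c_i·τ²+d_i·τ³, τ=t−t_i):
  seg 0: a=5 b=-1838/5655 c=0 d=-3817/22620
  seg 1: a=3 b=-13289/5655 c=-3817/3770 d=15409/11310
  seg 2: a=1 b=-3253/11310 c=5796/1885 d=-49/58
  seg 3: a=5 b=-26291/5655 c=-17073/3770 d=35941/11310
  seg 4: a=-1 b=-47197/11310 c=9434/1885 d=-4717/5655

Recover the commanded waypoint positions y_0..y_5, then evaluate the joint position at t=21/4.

y_0 = S_0(0) = a_0 = 5
y_1 = S_1(0) = a_1 = 3
y_2 = S_2(0) = a_2 = 1
y_3 = S_3(0) = a_3 = 5
y_4 = S_4(0) = a_4 = -1
y_5 = S_4(2) = 4
t_q=21/4 is in segment 2 (τ=9/4); S_2(τ)=1519079/241280

y_0=5 y_1=3 y_2=1 y_3=5 y_4=-1 y_5=4
S(21/4) = 1519079/241280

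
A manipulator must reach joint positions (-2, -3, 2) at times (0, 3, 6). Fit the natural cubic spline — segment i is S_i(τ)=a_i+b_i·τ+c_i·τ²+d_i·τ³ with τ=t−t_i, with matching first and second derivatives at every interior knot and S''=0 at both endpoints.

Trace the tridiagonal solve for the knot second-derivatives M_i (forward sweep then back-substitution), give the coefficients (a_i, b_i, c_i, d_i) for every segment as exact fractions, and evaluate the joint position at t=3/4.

  seg 0: a=-2 b=-5/6 c=0 d=1/18
  seg 1: a=-3 b=2/3 c=1/2 d=-1/18
S(3/4) = -333/128

Δ: Δ0=-1/3, Δ1=5/3
row 1: diag=12, rhs=12; c'=1/4, d'=1
back: M1=1
M: M0=0, M1=1, M2=0
seg 0: a=-2, c=M0/2=0, d=(M1−M0)/(6·3)=1/18, b=Δ0−h0·(2M0+M1)/6=-5/6
seg 1: a=-3, c=M1/2=1/2, d=(M2−M1)/(6·3)=-1/18, b=Δ1−h1·(2M1+M2)/6=2/3
t_q=3/4 → seg 0, τ=3/4; S=-2+-5/6·τ+0·τ²+1/18·τ³=-333/128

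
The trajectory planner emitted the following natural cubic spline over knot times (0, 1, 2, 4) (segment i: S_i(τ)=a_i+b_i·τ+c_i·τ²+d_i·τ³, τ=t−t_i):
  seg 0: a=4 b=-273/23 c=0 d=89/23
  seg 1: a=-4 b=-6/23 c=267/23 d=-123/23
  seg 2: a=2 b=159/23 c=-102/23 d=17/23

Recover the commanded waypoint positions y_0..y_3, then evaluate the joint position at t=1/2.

y_0=4 y_1=-4 y_2=2 y_3=4
S(1/2) = -267/184

y_0 = S_0(0) = a_0 = 4
y_1 = S_1(0) = a_1 = -4
y_2 = S_2(0) = a_2 = 2
y_3 = S_2(2) = 4
t_q=1/2 is in segment 0 (τ=1/2); S_0(τ)=-267/184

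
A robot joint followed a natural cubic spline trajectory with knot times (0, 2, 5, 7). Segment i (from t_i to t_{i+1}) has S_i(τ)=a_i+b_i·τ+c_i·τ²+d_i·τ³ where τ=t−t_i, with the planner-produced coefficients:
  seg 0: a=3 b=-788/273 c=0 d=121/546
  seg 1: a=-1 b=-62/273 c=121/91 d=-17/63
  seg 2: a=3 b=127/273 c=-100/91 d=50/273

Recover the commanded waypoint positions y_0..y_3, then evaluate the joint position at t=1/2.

y_0=3 y_1=-1 y_2=3 y_3=1
S(1/2) = 2307/1456

y_0 = S_0(0) = a_0 = 3
y_1 = S_1(0) = a_1 = -1
y_2 = S_2(0) = a_2 = 3
y_3 = S_2(2) = 1
t_q=1/2 is in segment 0 (τ=1/2); S_0(τ)=2307/1456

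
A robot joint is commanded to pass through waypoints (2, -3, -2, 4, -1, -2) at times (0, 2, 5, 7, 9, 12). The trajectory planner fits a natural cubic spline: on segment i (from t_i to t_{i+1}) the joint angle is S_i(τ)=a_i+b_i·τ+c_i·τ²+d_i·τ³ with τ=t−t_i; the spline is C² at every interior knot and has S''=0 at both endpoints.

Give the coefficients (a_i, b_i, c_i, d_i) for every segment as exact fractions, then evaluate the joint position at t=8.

  seg 0: a=2 b=-9221/3258 c=0 d=269/3258
  seg 1: a=-3 b=-5993/3258 c=269/543 d=2237/29322
  seg 2: a=-2 b=5201/1629 c=3851/3258 d=-4165/6516
  seg 3: a=4 b=136/543 c=-4322/1629 d=8327/13032
  seg 4: a=-1 b=-8779/3258 c=7693/6516 d=-7693/58644
S(8) = 29143/13032

Δ: Δ0=-5/2, Δ1=1/3, Δ2=3, Δ3=-5/2, Δ4=-1/3
row 1: diag=10, rhs=17; c'=3/10, d'=17/10
row 2: denom=10−3·3/10=91/10; d'=(16−3·17/10)/(91/10)=109/91
row 3: denom=8−2·20/91=688/91; d'=(-33−2·109/91)/(688/91)=-3221/688
row 4: denom=10−2·91/344=1629/172; d'=(13−2·-3221/688)/(1629/172)=7693/3258
back: M4=7693/3258
back: M3=-3221/688−91/344·7693/3258=-8644/1629
back: M2=109/91−20/91·-8644/1629=3851/1629
back: M1=17/10−3/10·3851/1629=538/543
M: M0=0, M1=538/543, M2=3851/1629, M3=-8644/1629, M4=7693/3258, M5=0
seg 0: a=2, c=M0/2=0, d=(M1−M0)/(6·2)=269/3258, b=Δ0−h0·(2M0+M1)/6=-9221/3258
seg 1: a=-3, c=M1/2=269/543, d=(M2−M1)/(6·3)=2237/29322, b=Δ1−h1·(2M1+M2)/6=-5993/3258
seg 2: a=-2, c=M2/2=3851/3258, d=(M3−M2)/(6·2)=-4165/6516, b=Δ2−h2·(2M2+M3)/6=5201/1629
seg 3: a=4, c=M3/2=-4322/1629, d=(M4−M3)/(6·2)=8327/13032, b=Δ3−h3·(2M3+M4)/6=136/543
seg 4: a=-1, c=M4/2=7693/6516, d=(M5−M4)/(6·3)=-7693/58644, b=Δ4−h4·(2M4+M5)/6=-8779/3258
t_q=8 → seg 3, τ=1; S=4+136/543·τ+-4322/1629·τ²+8327/13032·τ³=29143/13032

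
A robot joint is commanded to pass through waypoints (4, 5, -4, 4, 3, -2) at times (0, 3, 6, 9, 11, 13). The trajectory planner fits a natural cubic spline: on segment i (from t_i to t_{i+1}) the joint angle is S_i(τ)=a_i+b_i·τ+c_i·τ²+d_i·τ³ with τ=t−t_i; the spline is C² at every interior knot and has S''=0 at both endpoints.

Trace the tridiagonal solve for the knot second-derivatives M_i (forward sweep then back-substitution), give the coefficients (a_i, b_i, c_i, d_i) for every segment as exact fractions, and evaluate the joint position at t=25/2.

Δ: Δ0=1/3, Δ1=-3, Δ2=8/3, Δ3=-1/2, Δ4=-5/2
row 1: diag=12, rhs=-20; c'=1/4, d'=-5/3
row 2: denom=12−3·1/4=45/4; d'=(34−3·-5/3)/(45/4)=52/15
row 3: denom=10−3·4/15=46/5; d'=(-19−3·52/15)/(46/5)=-147/46
row 4: denom=8−2·5/23=174/23; d'=(-12−2·-147/46)/(174/23)=-43/58
back: M4=-43/58
back: M3=-147/46−5/23·-43/58=-88/29
back: M2=52/15−4/15·-88/29=124/29
back: M1=-5/3−1/4·124/29=-238/87
M: M0=0, M1=-238/87, M2=124/29, M3=-88/29, M4=-43/58, M5=0
seg 0: a=4, c=M0/2=0, d=(M1−M0)/(6·3)=-119/783, b=Δ0−h0·(2M0+M1)/6=148/87
seg 1: a=5, c=M1/2=-119/87, d=(M2−M1)/(6·3)=305/783, b=Δ1−h1·(2M1+M2)/6=-209/87
seg 2: a=-4, c=M2/2=62/29, d=(M3−M2)/(6·3)=-106/261, b=Δ2−h2·(2M2+M3)/6=-8/87
seg 3: a=4, c=M3/2=-44/29, d=(M4−M3)/(6·2)=133/696, b=Δ3−h3·(2M3+M4)/6=154/87
seg 4: a=3, c=M4/2=-43/116, d=(M5−M4)/(6·2)=43/696, b=Δ4−h4·(2M4+M5)/6=-349/174
t_q=25/2 → seg 4, τ=3/2; S=3+-349/174·τ+-43/116·τ²+43/696·τ³=-1177/1856

  seg 0: a=4 b=148/87 c=0 d=-119/783
  seg 1: a=5 b=-209/87 c=-119/87 d=305/783
  seg 2: a=-4 b=-8/87 c=62/29 d=-106/261
  seg 3: a=4 b=154/87 c=-44/29 d=133/696
  seg 4: a=3 b=-349/174 c=-43/116 d=43/696
S(25/2) = -1177/1856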